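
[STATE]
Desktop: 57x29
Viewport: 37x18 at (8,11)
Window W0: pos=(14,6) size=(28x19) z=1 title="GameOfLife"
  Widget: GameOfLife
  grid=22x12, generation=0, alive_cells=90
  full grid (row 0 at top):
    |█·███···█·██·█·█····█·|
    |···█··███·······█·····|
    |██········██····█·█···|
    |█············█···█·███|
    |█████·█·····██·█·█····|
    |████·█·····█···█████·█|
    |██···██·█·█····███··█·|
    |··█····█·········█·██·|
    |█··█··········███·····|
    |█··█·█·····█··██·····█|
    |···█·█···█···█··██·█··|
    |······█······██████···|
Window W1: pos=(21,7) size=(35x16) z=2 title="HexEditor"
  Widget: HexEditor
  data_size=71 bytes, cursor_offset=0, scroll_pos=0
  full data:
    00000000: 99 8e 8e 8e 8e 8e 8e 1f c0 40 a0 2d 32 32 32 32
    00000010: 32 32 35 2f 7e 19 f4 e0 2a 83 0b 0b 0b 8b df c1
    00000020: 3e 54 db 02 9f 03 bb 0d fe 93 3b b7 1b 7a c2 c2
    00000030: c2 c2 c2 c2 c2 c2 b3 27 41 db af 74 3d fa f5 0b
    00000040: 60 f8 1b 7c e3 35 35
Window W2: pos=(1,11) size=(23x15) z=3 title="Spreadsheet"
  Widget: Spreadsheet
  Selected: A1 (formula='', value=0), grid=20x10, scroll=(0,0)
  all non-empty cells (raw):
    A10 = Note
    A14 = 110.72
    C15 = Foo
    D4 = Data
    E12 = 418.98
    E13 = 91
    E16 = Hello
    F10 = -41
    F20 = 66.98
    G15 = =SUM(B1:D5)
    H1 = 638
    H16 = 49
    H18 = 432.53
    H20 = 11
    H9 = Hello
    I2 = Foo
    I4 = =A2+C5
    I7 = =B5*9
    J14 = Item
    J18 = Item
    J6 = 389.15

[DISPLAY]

━━━━━━━━━━━━━━━┓000010  32 32 35 2f 7
dsheet         ┃000020  3e 54 db 02 9
───────────────┨000030  c2 c2 c2 c2 c
               ┃000040  60 f8 1b 7c e
 A       B     ┃                     
---------------┃                     
   [0]       0 ┃                     
     0       0 ┃                     
     0       0 ┃                     
     0       0 ┃                     
     0       0 ┃                     
     0       0 ┃━━━━━━━━━━━━━━━━━━━━━
     0       0 ┃                 ┃   
     0       0 ┃━━━━━━━━━━━━━━━━━┛   
━━━━━━━━━━━━━━━┛                     
                                     
                                     
                                     


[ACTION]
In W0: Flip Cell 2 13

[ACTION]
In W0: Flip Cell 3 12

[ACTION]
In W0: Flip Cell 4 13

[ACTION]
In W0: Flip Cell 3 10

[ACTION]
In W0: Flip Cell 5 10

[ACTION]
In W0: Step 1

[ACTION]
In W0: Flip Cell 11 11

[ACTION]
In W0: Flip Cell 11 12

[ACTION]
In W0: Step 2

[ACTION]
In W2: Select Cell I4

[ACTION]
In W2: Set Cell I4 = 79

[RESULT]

━━━━━━━━━━━━━━━┓000010  32 32 35 2f 7
dsheet         ┃000020  3e 54 db 02 9
───────────────┨000030  c2 c2 c2 c2 c
               ┃000040  60 f8 1b 7c e
 A       B     ┃                     
---------------┃                     
     0       0 ┃                     
     0       0 ┃                     
     0       0 ┃                     
     0       0 ┃                     
     0       0 ┃                     
     0       0 ┃━━━━━━━━━━━━━━━━━━━━━
     0       0 ┃                 ┃   
     0       0 ┃━━━━━━━━━━━━━━━━━┛   
━━━━━━━━━━━━━━━┛                     
                                     
                                     
                                     


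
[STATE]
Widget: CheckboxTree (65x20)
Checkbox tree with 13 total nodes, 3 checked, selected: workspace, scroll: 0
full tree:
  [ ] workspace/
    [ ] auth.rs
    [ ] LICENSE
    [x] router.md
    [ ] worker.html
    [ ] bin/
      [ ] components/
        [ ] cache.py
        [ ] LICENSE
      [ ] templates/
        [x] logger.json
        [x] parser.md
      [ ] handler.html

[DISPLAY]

>[-] workspace/                                                  
   [ ] auth.rs                                                   
   [ ] LICENSE                                                   
   [x] router.md                                                 
   [ ] worker.html                                               
   [-] bin/                                                      
     [ ] components/                                             
       [ ] cache.py                                              
       [ ] LICENSE                                               
     [x] templates/                                              
       [x] logger.json                                           
       [x] parser.md                                             
     [ ] handler.html                                            
                                                                 
                                                                 
                                                                 
                                                                 
                                                                 
                                                                 
                                                                 


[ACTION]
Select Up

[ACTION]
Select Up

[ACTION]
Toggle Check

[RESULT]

>[x] workspace/                                                  
   [x] auth.rs                                                   
   [x] LICENSE                                                   
   [x] router.md                                                 
   [x] worker.html                                               
   [x] bin/                                                      
     [x] components/                                             
       [x] cache.py                                              
       [x] LICENSE                                               
     [x] templates/                                              
       [x] logger.json                                           
       [x] parser.md                                             
     [x] handler.html                                            
                                                                 
                                                                 
                                                                 
                                                                 
                                                                 
                                                                 
                                                                 


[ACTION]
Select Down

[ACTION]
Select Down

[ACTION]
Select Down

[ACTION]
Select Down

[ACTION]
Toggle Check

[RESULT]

 [-] workspace/                                                  
   [x] auth.rs                                                   
   [x] LICENSE                                                   
   [x] router.md                                                 
>  [ ] worker.html                                               
   [x] bin/                                                      
     [x] components/                                             
       [x] cache.py                                              
       [x] LICENSE                                               
     [x] templates/                                              
       [x] logger.json                                           
       [x] parser.md                                             
     [x] handler.html                                            
                                                                 
                                                                 
                                                                 
                                                                 
                                                                 
                                                                 
                                                                 


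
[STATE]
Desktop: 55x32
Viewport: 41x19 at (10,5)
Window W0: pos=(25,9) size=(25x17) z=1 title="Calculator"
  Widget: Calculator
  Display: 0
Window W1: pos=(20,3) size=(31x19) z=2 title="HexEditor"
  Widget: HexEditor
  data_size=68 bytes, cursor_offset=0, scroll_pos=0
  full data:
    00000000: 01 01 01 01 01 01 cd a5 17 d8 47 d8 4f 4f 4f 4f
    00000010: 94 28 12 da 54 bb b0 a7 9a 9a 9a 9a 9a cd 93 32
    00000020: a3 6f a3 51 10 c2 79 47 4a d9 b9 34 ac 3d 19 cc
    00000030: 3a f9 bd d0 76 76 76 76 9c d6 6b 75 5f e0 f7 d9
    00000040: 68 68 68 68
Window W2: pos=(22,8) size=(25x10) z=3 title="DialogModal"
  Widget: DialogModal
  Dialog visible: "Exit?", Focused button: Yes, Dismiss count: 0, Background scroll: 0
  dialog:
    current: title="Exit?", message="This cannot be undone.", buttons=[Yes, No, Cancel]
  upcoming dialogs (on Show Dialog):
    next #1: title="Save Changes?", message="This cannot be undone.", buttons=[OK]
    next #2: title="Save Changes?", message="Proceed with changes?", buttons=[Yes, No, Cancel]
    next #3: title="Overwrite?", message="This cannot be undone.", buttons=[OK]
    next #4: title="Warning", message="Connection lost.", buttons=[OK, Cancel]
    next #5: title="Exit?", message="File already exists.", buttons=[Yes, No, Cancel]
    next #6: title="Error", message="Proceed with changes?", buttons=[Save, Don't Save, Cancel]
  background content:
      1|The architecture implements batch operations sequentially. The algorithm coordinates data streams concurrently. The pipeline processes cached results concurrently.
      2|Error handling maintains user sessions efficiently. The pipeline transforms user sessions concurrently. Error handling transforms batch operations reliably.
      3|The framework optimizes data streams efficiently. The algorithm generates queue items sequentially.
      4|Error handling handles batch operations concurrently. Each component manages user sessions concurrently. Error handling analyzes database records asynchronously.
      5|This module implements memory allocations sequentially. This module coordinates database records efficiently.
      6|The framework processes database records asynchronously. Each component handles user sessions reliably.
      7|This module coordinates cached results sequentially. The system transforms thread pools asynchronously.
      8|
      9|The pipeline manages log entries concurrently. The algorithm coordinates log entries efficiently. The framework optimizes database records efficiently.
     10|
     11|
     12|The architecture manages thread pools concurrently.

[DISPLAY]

          ┠─────────────────────────────┨
          ┃00000000  01 01 01 01 01 01 c┃
          ┃00000010  94 28 12 da 54 bb b┃
          ┃0┏━━━━━━━━━━━━━━━━━━━━━━━┓2 7┃
          ┃0┃ DialogModal           ┃6 7┃
          ┃0┠───────────────────────┨   ┃
          ┃ ┃Th┌─────────────────┐em┃   ┃
          ┃ ┃Er│      Exit?      │in┃   ┃
          ┃ ┃Th│This cannot be un│es┃   ┃
          ┃ ┃Er│[Yes]  No   Cance│s ┃   ┃
          ┃ ┃Th└─────────────────┘s ┃   ┃
          ┃ ┃The framework processes┃   ┃
          ┃ ┗━━━━━━━━━━━━━━━━━━━━━━━┛   ┃
          ┃                             ┃
          ┃                             ┃
          ┃                             ┃
          ┗━━━━━━━━━━━━━━━━━━━━━━━━━━━━━┛
               ┃│ C │ MC│ MR│ M+│      ┃ 
               ┃└───┴───┴───┴───┘      ┃ 


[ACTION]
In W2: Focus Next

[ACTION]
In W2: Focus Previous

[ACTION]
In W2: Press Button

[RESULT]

          ┠─────────────────────────────┨
          ┃00000000  01 01 01 01 01 01 c┃
          ┃00000010  94 28 12 da 54 bb b┃
          ┃0┏━━━━━━━━━━━━━━━━━━━━━━━┓2 7┃
          ┃0┃ DialogModal           ┃6 7┃
          ┃0┠───────────────────────┨   ┃
          ┃ ┃The architecture implem┃   ┃
          ┃ ┃Error handling maintain┃   ┃
          ┃ ┃The framework optimizes┃   ┃
          ┃ ┃Error handling handles ┃   ┃
          ┃ ┃This module implements ┃   ┃
          ┃ ┃The framework processes┃   ┃
          ┃ ┗━━━━━━━━━━━━━━━━━━━━━━━┛   ┃
          ┃                             ┃
          ┃                             ┃
          ┃                             ┃
          ┗━━━━━━━━━━━━━━━━━━━━━━━━━━━━━┛
               ┃│ C │ MC│ MR│ M+│      ┃ 
               ┃└───┴───┴───┴───┘      ┃ 


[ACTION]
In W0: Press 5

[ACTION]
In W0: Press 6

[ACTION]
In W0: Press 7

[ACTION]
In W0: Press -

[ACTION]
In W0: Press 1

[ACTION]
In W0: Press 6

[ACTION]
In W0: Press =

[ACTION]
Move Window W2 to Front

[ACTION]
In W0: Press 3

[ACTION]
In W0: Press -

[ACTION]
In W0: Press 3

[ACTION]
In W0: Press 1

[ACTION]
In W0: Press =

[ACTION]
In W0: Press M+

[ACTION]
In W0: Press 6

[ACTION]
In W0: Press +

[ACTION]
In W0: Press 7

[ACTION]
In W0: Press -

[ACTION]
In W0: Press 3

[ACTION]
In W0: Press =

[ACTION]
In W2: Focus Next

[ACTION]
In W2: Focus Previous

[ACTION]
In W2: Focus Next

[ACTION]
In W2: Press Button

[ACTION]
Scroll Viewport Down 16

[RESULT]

          ┃ ┃The framework optimizes┃   ┃
          ┃ ┃Error handling handles ┃   ┃
          ┃ ┃This module implements ┃   ┃
          ┃ ┃The framework processes┃   ┃
          ┃ ┗━━━━━━━━━━━━━━━━━━━━━━━┛   ┃
          ┃                             ┃
          ┃                             ┃
          ┃                             ┃
          ┗━━━━━━━━━━━━━━━━━━━━━━━━━━━━━┛
               ┃│ C │ MC│ MR│ M+│      ┃ 
               ┃└───┴───┴───┴───┘      ┃ 
               ┃                       ┃ 
               ┗━━━━━━━━━━━━━━━━━━━━━━━┛ 
                                         
                                         
                                         
                                         
                                         
                                         


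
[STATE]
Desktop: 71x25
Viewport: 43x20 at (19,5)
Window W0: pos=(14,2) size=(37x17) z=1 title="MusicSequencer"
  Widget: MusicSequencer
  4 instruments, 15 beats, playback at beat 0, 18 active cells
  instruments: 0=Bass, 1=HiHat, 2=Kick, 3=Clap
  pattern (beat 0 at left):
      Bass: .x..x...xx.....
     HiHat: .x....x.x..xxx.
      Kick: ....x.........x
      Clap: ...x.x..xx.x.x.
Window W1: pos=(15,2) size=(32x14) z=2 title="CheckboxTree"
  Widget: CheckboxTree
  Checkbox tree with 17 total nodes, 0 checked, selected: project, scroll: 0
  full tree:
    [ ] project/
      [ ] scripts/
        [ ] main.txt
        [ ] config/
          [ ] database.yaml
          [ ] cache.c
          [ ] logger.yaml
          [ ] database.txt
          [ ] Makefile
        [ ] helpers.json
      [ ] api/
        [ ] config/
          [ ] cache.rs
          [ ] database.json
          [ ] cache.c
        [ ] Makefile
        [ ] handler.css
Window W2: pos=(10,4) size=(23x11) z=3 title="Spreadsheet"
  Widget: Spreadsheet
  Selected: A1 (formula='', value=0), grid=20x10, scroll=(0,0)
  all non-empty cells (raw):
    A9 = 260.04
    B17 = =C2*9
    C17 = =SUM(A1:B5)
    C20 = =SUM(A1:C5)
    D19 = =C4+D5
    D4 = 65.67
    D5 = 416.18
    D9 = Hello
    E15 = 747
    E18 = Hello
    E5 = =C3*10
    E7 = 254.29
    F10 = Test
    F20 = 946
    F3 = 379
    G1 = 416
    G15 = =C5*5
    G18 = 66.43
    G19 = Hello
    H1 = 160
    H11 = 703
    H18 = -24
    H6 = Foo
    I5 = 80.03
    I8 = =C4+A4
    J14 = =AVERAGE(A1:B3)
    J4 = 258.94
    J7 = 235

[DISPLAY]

heet         ┃             ┃   ┃           
─────────────┨             ┃   ┃           
             ┃             ┃   ┃           
       B     ┃             ┃   ┃           
-------------┃se.yaml      ┃   ┃           
 [0]       0 ┃c            ┃   ┃           
   0       0 ┃.yaml        ┃   ┃           
   0       0 ┃se.txt       ┃   ┃           
   0       0 ┃le           ┃   ┃           
━━━━━━━━━━━━━┛json         ┃   ┃           
━━━━━━━━━━━━━━━━━━━━━━━━━━━┛   ┃           
                               ┃           
                               ┃           
━━━━━━━━━━━━━━━━━━━━━━━━━━━━━━━┛           
                                           
                                           
                                           
                                           
                                           
                                           


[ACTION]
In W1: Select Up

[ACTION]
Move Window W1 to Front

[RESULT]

] project/                 ┃   ┃           
[ ] scripts/               ┃   ┃           
  [ ] main.txt             ┃   ┃           
  [ ] config/              ┃   ┃           
    [ ] database.yaml      ┃   ┃           
    [ ] cache.c            ┃   ┃           
    [ ] logger.yaml        ┃   ┃           
    [ ] database.txt       ┃   ┃           
    [ ] Makefile           ┃   ┃           
  [ ] helpers.json         ┃   ┃           
━━━━━━━━━━━━━━━━━━━━━━━━━━━┛   ┃           
                               ┃           
                               ┃           
━━━━━━━━━━━━━━━━━━━━━━━━━━━━━━━┛           
                                           
                                           
                                           
                                           
                                           
                                           


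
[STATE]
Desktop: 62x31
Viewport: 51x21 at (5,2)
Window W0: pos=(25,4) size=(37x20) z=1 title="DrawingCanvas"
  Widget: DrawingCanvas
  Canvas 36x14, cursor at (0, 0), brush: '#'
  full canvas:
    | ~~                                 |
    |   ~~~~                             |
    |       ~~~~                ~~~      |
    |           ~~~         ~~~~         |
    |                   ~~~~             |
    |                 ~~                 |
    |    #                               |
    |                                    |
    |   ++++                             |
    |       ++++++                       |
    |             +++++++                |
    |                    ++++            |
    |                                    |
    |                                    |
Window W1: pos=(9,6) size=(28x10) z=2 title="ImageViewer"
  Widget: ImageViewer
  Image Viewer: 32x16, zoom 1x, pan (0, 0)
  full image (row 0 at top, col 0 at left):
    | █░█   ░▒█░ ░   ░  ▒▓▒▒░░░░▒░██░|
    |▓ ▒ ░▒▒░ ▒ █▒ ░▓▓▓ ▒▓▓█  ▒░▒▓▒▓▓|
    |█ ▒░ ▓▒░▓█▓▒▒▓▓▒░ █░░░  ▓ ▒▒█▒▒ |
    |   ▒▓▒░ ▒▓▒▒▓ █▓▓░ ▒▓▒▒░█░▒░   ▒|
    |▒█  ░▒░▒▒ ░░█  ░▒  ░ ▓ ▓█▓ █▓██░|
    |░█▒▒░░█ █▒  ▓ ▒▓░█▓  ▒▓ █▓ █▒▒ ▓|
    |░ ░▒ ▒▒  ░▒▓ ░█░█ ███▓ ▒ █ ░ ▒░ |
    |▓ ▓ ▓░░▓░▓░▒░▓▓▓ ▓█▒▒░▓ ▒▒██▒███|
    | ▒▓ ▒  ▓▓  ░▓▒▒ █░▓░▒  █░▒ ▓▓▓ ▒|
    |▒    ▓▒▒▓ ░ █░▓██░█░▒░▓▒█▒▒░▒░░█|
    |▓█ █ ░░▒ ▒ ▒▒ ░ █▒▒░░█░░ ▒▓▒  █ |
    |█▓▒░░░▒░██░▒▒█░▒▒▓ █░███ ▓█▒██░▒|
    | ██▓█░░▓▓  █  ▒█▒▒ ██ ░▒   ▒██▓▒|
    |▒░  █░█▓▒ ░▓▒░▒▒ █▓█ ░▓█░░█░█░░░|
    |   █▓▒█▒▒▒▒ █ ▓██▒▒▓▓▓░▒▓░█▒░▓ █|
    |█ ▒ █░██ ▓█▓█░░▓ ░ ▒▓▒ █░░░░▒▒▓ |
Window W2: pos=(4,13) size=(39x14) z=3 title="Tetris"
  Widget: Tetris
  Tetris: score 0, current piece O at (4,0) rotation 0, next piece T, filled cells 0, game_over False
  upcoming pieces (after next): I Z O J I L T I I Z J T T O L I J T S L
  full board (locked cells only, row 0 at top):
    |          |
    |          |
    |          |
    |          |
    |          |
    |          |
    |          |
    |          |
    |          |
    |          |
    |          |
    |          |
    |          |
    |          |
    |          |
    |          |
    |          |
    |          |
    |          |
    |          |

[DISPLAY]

                                                   
                                                   
                    ┏━━━━━━━━━━━━━━━━━━━━━━━━━━━━━━
                    ┃ DrawingCanvas                
    ┏━━━━━━━━━━━━━━━━━━━━━━━━━━┓───────────────────
    ┃ ImageViewer              ┃                   
    ┠──────────────────────────┨                   
    ┃ █░█   ░▒█░ ░   ░  ▒▓▒▒░░░┃                ~~~
    ┃▓ ▒ ░▒▒░ ▒ █▒ ░▓▓▓ ▒▓▓█  ▒┃~~~         ~~~~   
    ┃█ ▒░ ▓▒░▓█▓▒▒▓▓▒░ █░░░  ▓ ┃        ~~~~       
    ┃   ▒▓▒░ ▒▓▒▒▓ █▓▓░ ▒▓▒▒░█░┃      ~~           
━━━━━━━━━━━━━━━━━━━━━━━━━━━━━━━━━━━━━┓             
 Tetris                              ┃             
─────────────────────────────────────┨             
          │Next:                     ┃             
          │ ▒                        ┃+++          
          │▒▒▒                       ┃   ++++      
          │                          ┃             
          │                          ┃             
          │                          ┃             
          │Score:                    ┃             


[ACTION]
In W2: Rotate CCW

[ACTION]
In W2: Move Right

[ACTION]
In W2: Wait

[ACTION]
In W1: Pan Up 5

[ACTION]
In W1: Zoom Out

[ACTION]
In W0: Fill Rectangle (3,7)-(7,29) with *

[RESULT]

                                                   
                                                   
                    ┏━━━━━━━━━━━━━━━━━━━━━━━━━━━━━━
                    ┃ DrawingCanvas                
    ┏━━━━━━━━━━━━━━━━━━━━━━━━━━┓───────────────────
    ┃ ImageViewer              ┃                   
    ┠──────────────────────────┨                   
    ┃ █░█   ░▒█░ ░   ░  ▒▓▒▒░░░┃                ~~~
    ┃▓ ▒ ░▒▒░ ▒ █▒ ░▓▓▓ ▒▓▓█  ▒┃*******************
    ┃█ ▒░ ▓▒░▓█▓▒▒▓▓▒░ █░░░  ▓ ┃*******************
    ┃   ▒▓▒░ ▒▓▒▒▓ █▓▓░ ▒▓▒▒░█░┃*******************
━━━━━━━━━━━━━━━━━━━━━━━━━━━━━━━━━━━━━┓*************
 Tetris                              ┃*************
─────────────────────────────────────┨             
          │Next:                     ┃             
          │ ▒                        ┃+++          
          │▒▒▒                       ┃   ++++      
          │                          ┃             
          │                          ┃             
          │                          ┃             
          │Score:                    ┃             


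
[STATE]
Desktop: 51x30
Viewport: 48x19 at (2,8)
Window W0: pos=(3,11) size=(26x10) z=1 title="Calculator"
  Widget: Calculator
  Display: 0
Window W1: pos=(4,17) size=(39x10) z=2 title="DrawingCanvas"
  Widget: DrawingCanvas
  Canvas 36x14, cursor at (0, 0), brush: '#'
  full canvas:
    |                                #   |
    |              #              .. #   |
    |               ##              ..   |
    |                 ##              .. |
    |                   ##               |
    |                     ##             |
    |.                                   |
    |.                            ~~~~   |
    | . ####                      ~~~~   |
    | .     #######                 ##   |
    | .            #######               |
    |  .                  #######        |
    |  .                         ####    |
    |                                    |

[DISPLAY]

                                                
                                                
                                                
 ┏━━━━━━━━━━━━━━━━━━━━━━━━┓                     
 ┃ Calculator             ┃                     
 ┠────────────────────────┨                     
 ┃                       0┃                     
 ┃┌───┬───┬───┬───┐       ┃                     
 ┃│ 7 │ 8 │ 9 │ ÷ │       ┃                     
 ┃┏━━━━━━━━━━━━━━━━━━━━━━━━━━━━━━━━━━━━━┓       
 ┃┃ DrawingCanvas                       ┃       
 ┃┠─────────────────────────────────────┨       
 ┗┃+                               #    ┃       
  ┃              #              .. #    ┃       
  ┃               ##              ..    ┃       
  ┃                 ##              ..  ┃       
  ┃                   ##                ┃       
  ┃                     ##              ┃       
  ┗━━━━━━━━━━━━━━━━━━━━━━━━━━━━━━━━━━━━━┛       


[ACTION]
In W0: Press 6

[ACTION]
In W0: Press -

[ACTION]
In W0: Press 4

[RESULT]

                                                
                                                
                                                
 ┏━━━━━━━━━━━━━━━━━━━━━━━━┓                     
 ┃ Calculator             ┃                     
 ┠────────────────────────┨                     
 ┃                       4┃                     
 ┃┌───┬───┬───┬───┐       ┃                     
 ┃│ 7 │ 8 │ 9 │ ÷ │       ┃                     
 ┃┏━━━━━━━━━━━━━━━━━━━━━━━━━━━━━━━━━━━━━┓       
 ┃┃ DrawingCanvas                       ┃       
 ┃┠─────────────────────────────────────┨       
 ┗┃+                               #    ┃       
  ┃              #              .. #    ┃       
  ┃               ##              ..    ┃       
  ┃                 ##              ..  ┃       
  ┃                   ##                ┃       
  ┃                     ##              ┃       
  ┗━━━━━━━━━━━━━━━━━━━━━━━━━━━━━━━━━━━━━┛       


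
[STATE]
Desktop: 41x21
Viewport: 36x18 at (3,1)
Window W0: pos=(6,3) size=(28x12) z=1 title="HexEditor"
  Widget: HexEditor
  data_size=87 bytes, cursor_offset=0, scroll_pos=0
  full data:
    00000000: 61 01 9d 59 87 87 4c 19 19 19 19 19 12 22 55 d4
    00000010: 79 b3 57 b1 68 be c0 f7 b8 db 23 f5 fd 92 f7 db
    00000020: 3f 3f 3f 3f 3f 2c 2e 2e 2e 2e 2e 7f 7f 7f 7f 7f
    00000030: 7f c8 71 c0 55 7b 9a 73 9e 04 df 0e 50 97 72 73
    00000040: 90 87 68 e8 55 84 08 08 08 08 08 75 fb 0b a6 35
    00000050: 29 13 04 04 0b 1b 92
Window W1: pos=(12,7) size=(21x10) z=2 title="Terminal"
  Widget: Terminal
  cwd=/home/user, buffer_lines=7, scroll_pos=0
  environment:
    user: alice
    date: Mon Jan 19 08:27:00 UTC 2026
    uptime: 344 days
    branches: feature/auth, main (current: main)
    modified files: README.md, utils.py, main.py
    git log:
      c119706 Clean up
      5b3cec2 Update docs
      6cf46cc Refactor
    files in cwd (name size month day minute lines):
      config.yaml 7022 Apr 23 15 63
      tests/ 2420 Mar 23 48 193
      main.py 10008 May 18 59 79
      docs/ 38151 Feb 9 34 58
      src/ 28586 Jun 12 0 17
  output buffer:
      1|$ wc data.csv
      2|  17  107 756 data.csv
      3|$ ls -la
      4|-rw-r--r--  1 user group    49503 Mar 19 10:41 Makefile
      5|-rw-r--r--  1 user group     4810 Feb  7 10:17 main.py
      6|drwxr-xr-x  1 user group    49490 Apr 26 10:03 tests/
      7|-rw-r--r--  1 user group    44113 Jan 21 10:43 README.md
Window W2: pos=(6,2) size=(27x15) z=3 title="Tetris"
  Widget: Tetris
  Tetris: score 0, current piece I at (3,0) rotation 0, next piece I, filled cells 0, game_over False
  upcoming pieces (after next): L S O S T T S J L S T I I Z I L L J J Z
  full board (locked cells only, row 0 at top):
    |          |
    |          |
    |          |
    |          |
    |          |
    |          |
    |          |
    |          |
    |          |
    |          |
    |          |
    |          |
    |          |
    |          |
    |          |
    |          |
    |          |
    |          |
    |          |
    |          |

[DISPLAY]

                                    
   ┏━━━━━━━━━━━━━━━━━━━━━━━━━┓      
   ┃ Tetris                  ┃┓     
   ┠─────────────────────────┨┃     
   ┃          │Next:         ┃┨     
   ┃          │████          ┃┃     
   ┃          │              ┃┃     
   ┃          │              ┃┃     
   ┃          │              ┃┃     
   ┃          │              ┃┃     
   ┃          │Score:        ┃┃     
   ┃          │0             ┃┃     
   ┃          │              ┃┃     
   ┃          │              ┃┛     
   ┃          │              ┃      
   ┗━━━━━━━━━━━━━━━━━━━━━━━━━┛      
                                    
                                    


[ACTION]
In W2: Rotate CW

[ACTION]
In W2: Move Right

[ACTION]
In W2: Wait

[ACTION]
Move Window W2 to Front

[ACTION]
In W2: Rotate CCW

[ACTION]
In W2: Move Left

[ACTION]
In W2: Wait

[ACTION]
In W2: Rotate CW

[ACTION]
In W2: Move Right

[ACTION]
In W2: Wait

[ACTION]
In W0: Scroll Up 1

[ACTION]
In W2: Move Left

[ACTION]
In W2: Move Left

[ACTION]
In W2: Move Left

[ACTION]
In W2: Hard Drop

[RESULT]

                                    
   ┏━━━━━━━━━━━━━━━━━━━━━━━━━┓      
   ┃ Tetris                  ┃┓     
   ┠─────────────────────────┨┃     
   ┃          │Next:         ┃┨     
   ┃          │  ▒           ┃┃     
   ┃          │▒▒▒           ┃┃     
   ┃          │              ┃┃     
   ┃          │              ┃┃     
   ┃          │              ┃┃     
   ┃          │Score:        ┃┃     
   ┃ █        │0             ┃┃     
   ┃ █        │              ┃┃     
   ┃ █        │              ┃┛     
   ┃ █        │              ┃      
   ┗━━━━━━━━━━━━━━━━━━━━━━━━━┛      
                                    
                                    


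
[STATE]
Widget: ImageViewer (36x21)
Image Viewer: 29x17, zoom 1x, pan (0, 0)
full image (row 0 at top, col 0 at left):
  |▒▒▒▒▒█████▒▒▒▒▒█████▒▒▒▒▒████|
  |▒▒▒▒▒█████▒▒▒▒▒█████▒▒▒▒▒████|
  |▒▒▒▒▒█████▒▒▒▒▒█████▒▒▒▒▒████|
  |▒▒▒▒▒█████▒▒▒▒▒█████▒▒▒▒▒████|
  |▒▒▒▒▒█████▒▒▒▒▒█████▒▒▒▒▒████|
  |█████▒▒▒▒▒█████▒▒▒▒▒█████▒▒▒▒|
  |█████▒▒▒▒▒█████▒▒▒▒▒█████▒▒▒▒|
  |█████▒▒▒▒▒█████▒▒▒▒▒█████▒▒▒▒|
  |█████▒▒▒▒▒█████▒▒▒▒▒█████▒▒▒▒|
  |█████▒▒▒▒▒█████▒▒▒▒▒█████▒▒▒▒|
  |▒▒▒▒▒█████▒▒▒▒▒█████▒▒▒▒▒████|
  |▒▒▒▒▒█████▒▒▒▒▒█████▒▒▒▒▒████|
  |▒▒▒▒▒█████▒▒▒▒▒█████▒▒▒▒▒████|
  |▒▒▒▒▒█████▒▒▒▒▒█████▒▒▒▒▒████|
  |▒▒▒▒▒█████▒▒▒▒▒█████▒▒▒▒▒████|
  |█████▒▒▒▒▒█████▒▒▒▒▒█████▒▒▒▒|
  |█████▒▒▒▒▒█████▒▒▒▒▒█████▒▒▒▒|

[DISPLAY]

▒▒▒▒▒█████▒▒▒▒▒█████▒▒▒▒▒████       
▒▒▒▒▒█████▒▒▒▒▒█████▒▒▒▒▒████       
▒▒▒▒▒█████▒▒▒▒▒█████▒▒▒▒▒████       
▒▒▒▒▒█████▒▒▒▒▒█████▒▒▒▒▒████       
▒▒▒▒▒█████▒▒▒▒▒█████▒▒▒▒▒████       
█████▒▒▒▒▒█████▒▒▒▒▒█████▒▒▒▒       
█████▒▒▒▒▒█████▒▒▒▒▒█████▒▒▒▒       
█████▒▒▒▒▒█████▒▒▒▒▒█████▒▒▒▒       
█████▒▒▒▒▒█████▒▒▒▒▒█████▒▒▒▒       
█████▒▒▒▒▒█████▒▒▒▒▒█████▒▒▒▒       
▒▒▒▒▒█████▒▒▒▒▒█████▒▒▒▒▒████       
▒▒▒▒▒█████▒▒▒▒▒█████▒▒▒▒▒████       
▒▒▒▒▒█████▒▒▒▒▒█████▒▒▒▒▒████       
▒▒▒▒▒█████▒▒▒▒▒█████▒▒▒▒▒████       
▒▒▒▒▒█████▒▒▒▒▒█████▒▒▒▒▒████       
█████▒▒▒▒▒█████▒▒▒▒▒█████▒▒▒▒       
█████▒▒▒▒▒█████▒▒▒▒▒█████▒▒▒▒       
                                    
                                    
                                    
                                    


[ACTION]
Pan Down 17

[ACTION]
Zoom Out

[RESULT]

                                    
                                    
                                    
                                    
                                    
                                    
                                    
                                    
                                    
                                    
                                    
                                    
                                    
                                    
                                    
                                    
                                    
                                    
                                    
                                    
                                    


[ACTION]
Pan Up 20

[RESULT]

▒▒▒▒▒█████▒▒▒▒▒█████▒▒▒▒▒████       
▒▒▒▒▒█████▒▒▒▒▒█████▒▒▒▒▒████       
▒▒▒▒▒█████▒▒▒▒▒█████▒▒▒▒▒████       
▒▒▒▒▒█████▒▒▒▒▒█████▒▒▒▒▒████       
▒▒▒▒▒█████▒▒▒▒▒█████▒▒▒▒▒████       
█████▒▒▒▒▒█████▒▒▒▒▒█████▒▒▒▒       
█████▒▒▒▒▒█████▒▒▒▒▒█████▒▒▒▒       
█████▒▒▒▒▒█████▒▒▒▒▒█████▒▒▒▒       
█████▒▒▒▒▒█████▒▒▒▒▒█████▒▒▒▒       
█████▒▒▒▒▒█████▒▒▒▒▒█████▒▒▒▒       
▒▒▒▒▒█████▒▒▒▒▒█████▒▒▒▒▒████       
▒▒▒▒▒█████▒▒▒▒▒█████▒▒▒▒▒████       
▒▒▒▒▒█████▒▒▒▒▒█████▒▒▒▒▒████       
▒▒▒▒▒█████▒▒▒▒▒█████▒▒▒▒▒████       
▒▒▒▒▒█████▒▒▒▒▒█████▒▒▒▒▒████       
█████▒▒▒▒▒█████▒▒▒▒▒█████▒▒▒▒       
█████▒▒▒▒▒█████▒▒▒▒▒█████▒▒▒▒       
                                    
                                    
                                    
                                    


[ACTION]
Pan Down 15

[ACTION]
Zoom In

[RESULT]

██████████▒▒▒▒▒▒▒▒▒▒██████████▒▒▒▒▒▒
██████████▒▒▒▒▒▒▒▒▒▒██████████▒▒▒▒▒▒
██████████▒▒▒▒▒▒▒▒▒▒██████████▒▒▒▒▒▒
██████████▒▒▒▒▒▒▒▒▒▒██████████▒▒▒▒▒▒
██████████▒▒▒▒▒▒▒▒▒▒██████████▒▒▒▒▒▒
▒▒▒▒▒▒▒▒▒▒██████████▒▒▒▒▒▒▒▒▒▒██████
▒▒▒▒▒▒▒▒▒▒██████████▒▒▒▒▒▒▒▒▒▒██████
▒▒▒▒▒▒▒▒▒▒██████████▒▒▒▒▒▒▒▒▒▒██████
▒▒▒▒▒▒▒▒▒▒██████████▒▒▒▒▒▒▒▒▒▒██████
▒▒▒▒▒▒▒▒▒▒██████████▒▒▒▒▒▒▒▒▒▒██████
▒▒▒▒▒▒▒▒▒▒██████████▒▒▒▒▒▒▒▒▒▒██████
▒▒▒▒▒▒▒▒▒▒██████████▒▒▒▒▒▒▒▒▒▒██████
▒▒▒▒▒▒▒▒▒▒██████████▒▒▒▒▒▒▒▒▒▒██████
▒▒▒▒▒▒▒▒▒▒██████████▒▒▒▒▒▒▒▒▒▒██████
▒▒▒▒▒▒▒▒▒▒██████████▒▒▒▒▒▒▒▒▒▒██████
██████████▒▒▒▒▒▒▒▒▒▒██████████▒▒▒▒▒▒
██████████▒▒▒▒▒▒▒▒▒▒██████████▒▒▒▒▒▒
██████████▒▒▒▒▒▒▒▒▒▒██████████▒▒▒▒▒▒
██████████▒▒▒▒▒▒▒▒▒▒██████████▒▒▒▒▒▒
                                    
                                    
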